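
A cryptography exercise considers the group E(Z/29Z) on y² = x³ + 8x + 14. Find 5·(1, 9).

Write G = (1, 9).
Repeated addition: build up to 5G.
2G: tangent at (1, 9): λ = (3·1² + 8)/(2·9) ≡ 11/18. 18⁻¹ ≡ 21 (mod 29) since 18·21 = 378 ≡ 1, so λ ≡ 11·21 ≡ 28.
  x = λ² - 1 - 1 = 784 - 2 ≡ 28; y = λ·(1 - 28) - 9 ≡ 18. → (28, 18)
3G: (28, 18) + (1, 9). λ = (9 - 18)/(1 - 28) ≡ 20/2 mod 29. 2⁻¹ ≡ 15 (mod 29) since 2·15 = 30 ≡ 1, so λ ≡ 10.
  x = λ² - 28 - 1 = 100 - 29 ≡ 13; y = λ·(28 - 13) - 18 ≡ 16. → (13, 16)
4G: (13, 16) + (1, 9). λ = (9 - 16)/(1 - 13) ≡ 22/17 mod 29. 17⁻¹ ≡ 12 (mod 29), so λ ≡ 3.
  x = λ² - 13 - 1 = 9 - 14 ≡ 24; y = λ·(13 - 24) - 16 ≡ 9. → (24, 9)
5G: (24, 9) + (1, 9). λ = (9 - 9)/(1 - 24) ≡ 0/6 mod 29. 6⁻¹ ≡ 5 (mod 29), so λ ≡ 0.
  x = λ² - 24 - 1 = 0 - 25 ≡ 4; y = λ·(24 - 4) - 9 ≡ 20. → (4, 20)

(4, 20)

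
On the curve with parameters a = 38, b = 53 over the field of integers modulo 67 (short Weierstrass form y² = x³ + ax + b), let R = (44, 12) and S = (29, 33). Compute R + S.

(4, 66)

(44, 12) + (29, 33). λ = (33 - 12)/(29 - 44) ≡ 21/52 mod 67. 52⁻¹ ≡ 58 (mod 67), so λ ≡ 12.
  x = λ² - 44 - 29 = 144 - 73 ≡ 4; y = λ·(44 - 4) - 12 ≡ 66. → (4, 66)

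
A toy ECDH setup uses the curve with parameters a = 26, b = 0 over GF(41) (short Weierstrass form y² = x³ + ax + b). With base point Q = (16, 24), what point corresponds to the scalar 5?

Double-and-add on 5 = (101)₂. Start with Q = (16, 24) for the leading 1-bit.
double: tangent at (16, 24): λ = (3·16² + 26)/(2·24) ≡ 15/7. 7⁻¹ ≡ 6 (mod 41), so λ ≡ 15·6 ≡ 8.
  x = λ² - 16 - 16 = 64 - 32 ≡ 32; y = λ·(16 - 32) - 24 ≡ 12. → (32, 12)
double: tangent at (32, 12): λ = (3·32² + 26)/(2·12) ≡ 23/24. 24⁻¹ ≡ 12 (mod 41) since 24·12 = 288 ≡ 1, so λ ≡ 23·12 ≡ 30.
  x = λ² - 32 - 32 = 900 - 64 ≡ 16; y = λ·(32 - 16) - 12 ≡ 17. → (16, 17)
add Q: (16, 17) + (16, 24): same x and y₁ ≡ -y₂, so the sum is O.

O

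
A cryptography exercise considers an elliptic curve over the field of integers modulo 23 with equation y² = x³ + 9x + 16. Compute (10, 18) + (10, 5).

The two points share x = 10 and their y-coordinates satisfy 18 + 5 ≡ 0 (mod 23), so they are inverses. Their sum is 𝒪.

O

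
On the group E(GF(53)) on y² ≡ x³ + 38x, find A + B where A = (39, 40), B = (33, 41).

(39, 40) + (33, 41). λ = (41 - 40)/(33 - 39) ≡ 1/47 mod 53. 47⁻¹ ≡ 44 (mod 53) since 47·44 = 2068 ≡ 1, so λ ≡ 44.
  x = λ² - 39 - 33 = 1936 - 72 ≡ 9; y = λ·(39 - 9) - 40 ≡ 8. → (9, 8)

(9, 8)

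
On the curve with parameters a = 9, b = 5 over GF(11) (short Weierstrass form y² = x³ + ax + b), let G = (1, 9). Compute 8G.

Repeated addition: build up to 8G.
2G: tangent at (1, 9): λ = (3·1² + 9)/(2·9) ≡ 1/7. 7⁻¹ ≡ 8 (mod 11), so λ ≡ 1·8 ≡ 8.
  x = λ² - 1 - 1 = 64 - 2 ≡ 7; y = λ·(1 - 7) - 9 ≡ 9. → (7, 9)
3G: (7, 9) + (1, 9). λ = (9 - 9)/(1 - 7) ≡ 0/5 mod 11. 5⁻¹ ≡ 9 (mod 11) since 5·9 = 45 ≡ 1, so λ ≡ 0.
  x = λ² - 7 - 1 = 0 - 8 ≡ 3; y = λ·(7 - 3) - 9 ≡ 2. → (3, 2)
4G: (3, 2) + (1, 9). λ = (9 - 2)/(1 - 3) ≡ 7/9 mod 11. 9⁻¹ ≡ 5 (mod 11) since 9·5 = 45 ≡ 1, so λ ≡ 2.
  x = λ² - 3 - 1 = 4 - 4 ≡ 0; y = λ·(3 - 0) - 2 ≡ 4. → (0, 4)
5G: (0, 4) + (1, 9). λ = (9 - 4)/(1 - 0) ≡ 5/1 mod 11. 1⁻¹ ≡ 1 (mod 11), so λ ≡ 5.
  x = λ² - 0 - 1 = 25 - 1 ≡ 2; y = λ·(0 - 2) - 4 ≡ 8. → (2, 8)
6G: (2, 8) + (1, 9). λ = (9 - 8)/(1 - 2) ≡ 1/10 mod 11. 10⁻¹ ≡ 10 (mod 11), so λ ≡ 10.
  x = λ² - 2 - 1 = 100 - 3 ≡ 9; y = λ·(2 - 9) - 8 ≡ 10. → (9, 10)
7G: (9, 10) + (1, 9). λ = (9 - 10)/(1 - 9) ≡ 10/3 mod 11. 3⁻¹ ≡ 4 (mod 11), so λ ≡ 7.
  x = λ² - 9 - 1 = 49 - 10 ≡ 6; y = λ·(9 - 6) - 10 ≡ 0. → (6, 0)
8G: (6, 0) + (1, 9). λ = (9 - 0)/(1 - 6) ≡ 9/6 mod 11. 6⁻¹ ≡ 2 (mod 11), so λ ≡ 7.
  x = λ² - 6 - 1 = 49 - 7 ≡ 9; y = λ·(6 - 9) - 0 ≡ 1. → (9, 1)

(9, 1)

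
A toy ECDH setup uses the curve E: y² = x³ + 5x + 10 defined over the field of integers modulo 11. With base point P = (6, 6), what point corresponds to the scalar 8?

(7, 6)

Repeated addition: build up to 8P.
2P: tangent at (6, 6): λ = (3·6² + 5)/(2·6) ≡ 3/1. 1⁻¹ ≡ 1 (mod 11) since 1·1 = 1 ≡ 1, so λ ≡ 3·1 ≡ 3.
  x = λ² - 6 - 6 = 9 - 12 ≡ 8; y = λ·(6 - 8) - 6 ≡ 10. → (8, 10)
3P: (8, 10) + (6, 6). λ = (6 - 10)/(6 - 8) ≡ 7/9 mod 11. 9⁻¹ ≡ 5 (mod 11), so λ ≡ 2.
  x = λ² - 8 - 6 = 4 - 14 ≡ 1; y = λ·(8 - 1) - 10 ≡ 4. → (1, 4)
4P: (1, 4) + (6, 6). λ = (6 - 4)/(6 - 1) ≡ 2/5 mod 11. 5⁻¹ ≡ 9 (mod 11), so λ ≡ 7.
  x = λ² - 1 - 6 = 49 - 7 ≡ 9; y = λ·(1 - 9) - 4 ≡ 6. → (9, 6)
5P: (9, 6) + (6, 6). λ = (6 - 6)/(6 - 9) ≡ 0/8 mod 11. 8⁻¹ ≡ 7 (mod 11) since 8·7 = 56 ≡ 1, so λ ≡ 0.
  x = λ² - 9 - 6 = 0 - 15 ≡ 7; y = λ·(9 - 7) - 6 ≡ 5. → (7, 5)
6P: (7, 5) + (6, 6). λ = (6 - 5)/(6 - 7) ≡ 1/10 mod 11. 10⁻¹ ≡ 10 (mod 11), so λ ≡ 10.
  x = λ² - 7 - 6 = 100 - 13 ≡ 10; y = λ·(7 - 10) - 5 ≡ 9. → (10, 9)
7P: (10, 9) + (6, 6). λ = (6 - 9)/(6 - 10) ≡ 8/7 mod 11. 7⁻¹ ≡ 8 (mod 11), so λ ≡ 9.
  x = λ² - 10 - 6 = 81 - 16 ≡ 10; y = λ·(10 - 10) - 9 ≡ 2. → (10, 2)
8P: (10, 2) + (6, 6). λ = (6 - 2)/(6 - 10) ≡ 4/7 mod 11. 7⁻¹ ≡ 8 (mod 11), so λ ≡ 10.
  x = λ² - 10 - 6 = 100 - 16 ≡ 7; y = λ·(10 - 7) - 2 ≡ 6. → (7, 6)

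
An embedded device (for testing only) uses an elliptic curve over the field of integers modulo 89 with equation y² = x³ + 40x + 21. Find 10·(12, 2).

Write G = (12, 2).
Repeated addition: build up to 10G.
2G: tangent at (12, 2): λ = (3·12² + 40)/(2·2) ≡ 27/4. 4⁻¹ ≡ 67 (mod 89), so λ ≡ 27·67 ≡ 29.
  x = λ² - 12 - 12 = 841 - 24 ≡ 16; y = λ·(12 - 16) - 2 ≡ 60. → (16, 60)
3G: (16, 60) + (12, 2). λ = (2 - 60)/(12 - 16) ≡ 31/85 mod 89. 85⁻¹ ≡ 22 (mod 89), so λ ≡ 59.
  x = λ² - 16 - 12 = 3481 - 28 ≡ 71; y = λ·(16 - 71) - 60 ≡ 77. → (71, 77)
4G: (71, 77) + (12, 2). λ = (2 - 77)/(12 - 71) ≡ 14/30 mod 89. 30⁻¹ ≡ 3 (mod 89) since 30·3 = 90 ≡ 1, so λ ≡ 42.
  x = λ² - 71 - 12 = 1764 - 83 ≡ 79; y = λ·(71 - 79) - 77 ≡ 32. → (79, 32)
5G: (79, 32) + (12, 2). λ = (2 - 32)/(12 - 79) ≡ 59/22 mod 89. 22⁻¹ ≡ 85 (mod 89) since 22·85 = 1870 ≡ 1, so λ ≡ 31.
  x = λ² - 79 - 12 = 961 - 91 ≡ 69; y = λ·(79 - 69) - 32 ≡ 11. → (69, 11)
6G: (69, 11) + (12, 2). λ = (2 - 11)/(12 - 69) ≡ 80/32 mod 89. 32⁻¹ ≡ 64 (mod 89) since 32·64 = 2048 ≡ 1, so λ ≡ 47.
  x = λ² - 69 - 12 = 2209 - 81 ≡ 81; y = λ·(69 - 81) - 11 ≡ 48. → (81, 48)
7G: (81, 48) + (12, 2). λ = (2 - 48)/(12 - 81) ≡ 43/20 mod 89. 20⁻¹ ≡ 49 (mod 89) since 20·49 = 980 ≡ 1, so λ ≡ 60.
  x = λ² - 81 - 12 = 3600 - 93 ≡ 36; y = λ·(81 - 36) - 48 ≡ 71. → (36, 71)
8G: (36, 71) + (12, 2). λ = (2 - 71)/(12 - 36) ≡ 20/65 mod 89. 65⁻¹ ≡ 63 (mod 89), so λ ≡ 14.
  x = λ² - 36 - 12 = 196 - 48 ≡ 59; y = λ·(36 - 59) - 71 ≡ 52. → (59, 52)
9G: (59, 52) + (12, 2). λ = (2 - 52)/(12 - 59) ≡ 39/42 mod 89. 42⁻¹ ≡ 53 (mod 89), so λ ≡ 20.
  x = λ² - 59 - 12 = 400 - 71 ≡ 62; y = λ·(59 - 62) - 52 ≡ 66. → (62, 66)
10G: (62, 66) + (12, 2). λ = (2 - 66)/(12 - 62) ≡ 25/39 mod 89. 39⁻¹ ≡ 16 (mod 89), so λ ≡ 44.
  x = λ² - 62 - 12 = 1936 - 74 ≡ 82; y = λ·(62 - 82) - 66 ≡ 33. → (82, 33)

(82, 33)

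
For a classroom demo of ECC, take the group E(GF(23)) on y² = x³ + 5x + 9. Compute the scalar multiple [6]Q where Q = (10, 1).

Repeated addition: build up to 6Q.
2Q: tangent at (10, 1): λ = (3·10² + 5)/(2·1) ≡ 6/2. 2⁻¹ ≡ 12 (mod 23) since 2·12 = 24 ≡ 1, so λ ≡ 6·12 ≡ 3.
  x = λ² - 10 - 10 = 9 - 20 ≡ 12; y = λ·(10 - 12) - 1 ≡ 16. → (12, 16)
3Q: (12, 16) + (10, 1). λ = (1 - 16)/(10 - 12) ≡ 8/21 mod 23. 21⁻¹ ≡ 11 (mod 23) since 21·11 = 231 ≡ 1, so λ ≡ 19.
  x = λ² - 12 - 10 = 361 - 22 ≡ 17; y = λ·(12 - 17) - 16 ≡ 4. → (17, 4)
4Q: (17, 4) + (10, 1). λ = (1 - 4)/(10 - 17) ≡ 20/16 mod 23. 16⁻¹ ≡ 13 (mod 23), so λ ≡ 7.
  x = λ² - 17 - 10 = 49 - 27 ≡ 22; y = λ·(17 - 22) - 4 ≡ 7. → (22, 7)
5Q: (22, 7) + (10, 1). λ = (1 - 7)/(10 - 22) ≡ 17/11 mod 23. 11⁻¹ ≡ 21 (mod 23), so λ ≡ 12.
  x = λ² - 22 - 10 = 144 - 32 ≡ 20; y = λ·(22 - 20) - 7 ≡ 17. → (20, 17)
6Q: (20, 17) + (10, 1). λ = (1 - 17)/(10 - 20) ≡ 7/13 mod 23. 13⁻¹ ≡ 16 (mod 23) since 13·16 = 208 ≡ 1, so λ ≡ 20.
  x = λ² - 20 - 10 = 400 - 30 ≡ 2; y = λ·(20 - 2) - 17 ≡ 21. → (2, 21)

(2, 21)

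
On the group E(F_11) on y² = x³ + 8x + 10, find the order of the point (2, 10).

7

2P: tangent at (2, 10): λ = (3·2² + 8)/(2·10) ≡ 9/9. 9⁻¹ ≡ 5 (mod 11), so λ ≡ 9·5 ≡ 1.
  x = λ² - 2 - 2 = 1 - 4 ≡ 8; y = λ·(2 - 8) - 10 ≡ 6. → (8, 6)
3P: (8, 6) + (2, 10). λ = (10 - 6)/(2 - 8) ≡ 4/5 mod 11. 5⁻¹ ≡ 9 (mod 11), so λ ≡ 3.
  x = λ² - 8 - 2 = 9 - 10 ≡ 10; y = λ·(8 - 10) - 6 ≡ 10. → (10, 10)
4P: (10, 10) + (2, 10). λ = (10 - 10)/(2 - 10) ≡ 0/3 mod 11. 3⁻¹ ≡ 4 (mod 11) since 3·4 = 12 ≡ 1, so λ ≡ 0.
  x = λ² - 10 - 2 = 0 - 12 ≡ 10; y = λ·(10 - 10) - 10 ≡ 1. → (10, 1)
5P: (10, 1) + (2, 10). λ = (10 - 1)/(2 - 10) ≡ 9/3 mod 11. 3⁻¹ ≡ 4 (mod 11) since 3·4 = 12 ≡ 1, so λ ≡ 3.
  x = λ² - 10 - 2 = 9 - 12 ≡ 8; y = λ·(10 - 8) - 1 ≡ 5. → (8, 5)
6P: (8, 5) + (2, 10). λ = (10 - 5)/(2 - 8) ≡ 5/5 mod 11. 5⁻¹ ≡ 9 (mod 11), so λ ≡ 1.
  x = λ² - 8 - 2 = 1 - 10 ≡ 2; y = λ·(8 - 2) - 5 ≡ 1. → (2, 1)
7P: (2, 1) + (2, 10): same x and y₁ ≡ -y₂, so the sum is the point at infinity.
7P = the point at infinity, so the order is 7.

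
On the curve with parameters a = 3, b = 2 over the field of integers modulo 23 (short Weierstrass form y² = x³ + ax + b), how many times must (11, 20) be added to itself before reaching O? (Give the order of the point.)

2P: tangent at (11, 20): λ = (3·11² + 3)/(2·20) ≡ 21/17. 17⁻¹ ≡ 19 (mod 23), so λ ≡ 21·19 ≡ 8.
  x = λ² - 11 - 11 = 64 - 22 ≡ 19; y = λ·(11 - 19) - 20 ≡ 8. → (19, 8)
3P: (19, 8) + (11, 20). λ = (20 - 8)/(11 - 19) ≡ 12/15 mod 23. 15⁻¹ ≡ 20 (mod 23) since 15·20 = 300 ≡ 1, so λ ≡ 10.
  x = λ² - 19 - 11 = 100 - 30 ≡ 1; y = λ·(19 - 1) - 8 ≡ 11. → (1, 11)
4P: (1, 11) + (11, 20). λ = (20 - 11)/(11 - 1) ≡ 9/10 mod 23. 10⁻¹ ≡ 7 (mod 23) since 10·7 = 70 ≡ 1, so λ ≡ 17.
  x = λ² - 1 - 11 = 289 - 12 ≡ 1; y = λ·(1 - 1) - 11 ≡ 12. → (1, 12)
5P: (1, 12) + (11, 20). λ = (20 - 12)/(11 - 1) ≡ 8/10 mod 23. 10⁻¹ ≡ 7 (mod 23), so λ ≡ 10.
  x = λ² - 1 - 11 = 100 - 12 ≡ 19; y = λ·(1 - 19) - 12 ≡ 15. → (19, 15)
6P: (19, 15) + (11, 20). λ = (20 - 15)/(11 - 19) ≡ 5/15 mod 23. 15⁻¹ ≡ 20 (mod 23), so λ ≡ 8.
  x = λ² - 19 - 11 = 64 - 30 ≡ 11; y = λ·(19 - 11) - 15 ≡ 3. → (11, 3)
7P: (11, 3) + (11, 20): same x and y₁ ≡ -y₂, so the sum is O.
7P = O, so the order is 7.

7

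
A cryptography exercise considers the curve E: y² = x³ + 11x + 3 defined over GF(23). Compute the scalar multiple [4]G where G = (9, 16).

Double-and-add on 4 = (100)₂. Start with G = (9, 16) for the leading 1-bit.
double: tangent at (9, 16): λ = (3·9² + 11)/(2·16) ≡ 1/9. 9⁻¹ ≡ 18 (mod 23), so λ ≡ 1·18 ≡ 18.
  x = λ² - 9 - 9 = 324 - 18 ≡ 7; y = λ·(9 - 7) - 16 ≡ 20. → (7, 20)
double: tangent at (7, 20): λ = (3·7² + 11)/(2·20) ≡ 20/17. 17⁻¹ ≡ 19 (mod 23) since 17·19 = 323 ≡ 1, so λ ≡ 20·19 ≡ 12.
  x = λ² - 7 - 7 = 144 - 14 ≡ 15; y = λ·(7 - 15) - 20 ≡ 22. → (15, 22)

(15, 22)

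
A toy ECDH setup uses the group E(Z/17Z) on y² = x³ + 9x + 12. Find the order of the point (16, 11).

2P: tangent at (16, 11): λ = (3·16² + 9)/(2·11) ≡ 12/5. 5⁻¹ ≡ 7 (mod 17) since 5·7 = 35 ≡ 1, so λ ≡ 12·7 ≡ 16.
  x = λ² - 16 - 16 = 256 - 32 ≡ 3; y = λ·(16 - 3) - 11 ≡ 10. → (3, 10)
3P: (3, 10) + (16, 11). λ = (11 - 10)/(16 - 3) ≡ 1/13 mod 17. 13⁻¹ ≡ 4 (mod 17) since 13·4 = 52 ≡ 1, so λ ≡ 4.
  x = λ² - 3 - 16 = 16 - 19 ≡ 14; y = λ·(3 - 14) - 10 ≡ 14. → (14, 14)
4P: (14, 14) + (16, 11). λ = (11 - 14)/(16 - 14) ≡ 14/2 mod 17. 2⁻¹ ≡ 9 (mod 17), so λ ≡ 7.
  x = λ² - 14 - 16 = 49 - 30 ≡ 2; y = λ·(14 - 2) - 14 ≡ 2. → (2, 2)
5P: (2, 2) + (16, 11). λ = (11 - 2)/(16 - 2) ≡ 9/14 mod 17. 14⁻¹ ≡ 11 (mod 17) since 14·11 = 154 ≡ 1, so λ ≡ 14.
  x = λ² - 2 - 16 = 196 - 18 ≡ 8; y = λ·(2 - 8) - 2 ≡ 16. → (8, 16)
6P: (8, 16) + (16, 11). λ = (11 - 16)/(16 - 8) ≡ 12/8 mod 17. 8⁻¹ ≡ 15 (mod 17), so λ ≡ 10.
  x = λ² - 8 - 16 = 100 - 24 ≡ 8; y = λ·(8 - 8) - 16 ≡ 1. → (8, 1)
7P: (8, 1) + (16, 11). λ = (11 - 1)/(16 - 8) ≡ 10/8 mod 17. 8⁻¹ ≡ 15 (mod 17), so λ ≡ 14.
  x = λ² - 8 - 16 = 196 - 24 ≡ 2; y = λ·(8 - 2) - 1 ≡ 15. → (2, 15)
8P: (2, 15) + (16, 11). λ = (11 - 15)/(16 - 2) ≡ 13/14 mod 17. 14⁻¹ ≡ 11 (mod 17), so λ ≡ 7.
  x = λ² - 2 - 16 = 49 - 18 ≡ 14; y = λ·(2 - 14) - 15 ≡ 3. → (14, 3)
9P: (14, 3) + (16, 11). λ = (11 - 3)/(16 - 14) ≡ 8/2 mod 17. 2⁻¹ ≡ 9 (mod 17), so λ ≡ 4.
  x = λ² - 14 - 16 = 16 - 30 ≡ 3; y = λ·(14 - 3) - 3 ≡ 7. → (3, 7)
10P: (3, 7) + (16, 11). λ = (11 - 7)/(16 - 3) ≡ 4/13 mod 17. 13⁻¹ ≡ 4 (mod 17) since 13·4 = 52 ≡ 1, so λ ≡ 16.
  x = λ² - 3 - 16 = 256 - 19 ≡ 16; y = λ·(3 - 16) - 7 ≡ 6. → (16, 6)
11P: (16, 6) + (16, 11): same x and y₁ ≡ -y₂, so the sum is O.
11P = O, so the order is 11.

11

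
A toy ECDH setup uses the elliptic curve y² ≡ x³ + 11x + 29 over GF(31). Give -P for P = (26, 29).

-(26, 29) = (26, -29 mod 31) = (26, 2).

(26, 2)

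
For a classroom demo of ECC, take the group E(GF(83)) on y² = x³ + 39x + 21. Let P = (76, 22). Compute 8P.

Repeated addition: build up to 8P.
2P: tangent at (76, 22): λ = (3·76² + 39)/(2·22) ≡ 20/44. 44⁻¹ ≡ 17 (mod 83), so λ ≡ 20·17 ≡ 8.
  x = λ² - 76 - 76 = 64 - 152 ≡ 78; y = λ·(76 - 78) - 22 ≡ 45. → (78, 45)
3P: (78, 45) + (76, 22). λ = (22 - 45)/(76 - 78) ≡ 60/81 mod 83. 81⁻¹ ≡ 41 (mod 83) since 81·41 = 3321 ≡ 1, so λ ≡ 53.
  x = λ² - 78 - 76 = 2809 - 154 ≡ 82; y = λ·(78 - 82) - 45 ≡ 75. → (82, 75)
4P: (82, 75) + (76, 22). λ = (22 - 75)/(76 - 82) ≡ 30/77 mod 83. 77⁻¹ ≡ 69 (mod 83), so λ ≡ 78.
  x = λ² - 82 - 76 = 6084 - 158 ≡ 33; y = λ·(82 - 33) - 75 ≡ 12. → (33, 12)
5P: (33, 12) + (76, 22). λ = (22 - 12)/(76 - 33) ≡ 10/43 mod 83. 43⁻¹ ≡ 56 (mod 83), so λ ≡ 62.
  x = λ² - 33 - 76 = 3844 - 109 ≡ 0; y = λ·(33 - 0) - 12 ≡ 42. → (0, 42)
6P: (0, 42) + (76, 22). λ = (22 - 42)/(76 - 0) ≡ 63/76 mod 83. 76⁻¹ ≡ 71 (mod 83), so λ ≡ 74.
  x = λ² - 0 - 76 = 5476 - 76 ≡ 5; y = λ·(0 - 5) - 42 ≡ 3. → (5, 3)
7P: (5, 3) + (76, 22). λ = (22 - 3)/(76 - 5) ≡ 19/71 mod 83. 71⁻¹ ≡ 76 (mod 83), so λ ≡ 33.
  x = λ² - 5 - 76 = 1089 - 81 ≡ 12; y = λ·(5 - 12) - 3 ≡ 15. → (12, 15)
8P: (12, 15) + (76, 22). λ = (22 - 15)/(76 - 12) ≡ 7/64 mod 83. 64⁻¹ ≡ 48 (mod 83), so λ ≡ 4.
  x = λ² - 12 - 76 = 16 - 88 ≡ 11; y = λ·(12 - 11) - 15 ≡ 72. → (11, 72)

(11, 72)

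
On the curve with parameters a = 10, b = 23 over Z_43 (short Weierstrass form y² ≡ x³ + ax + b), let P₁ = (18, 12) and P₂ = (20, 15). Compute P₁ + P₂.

(18, 31)

(18, 12) + (20, 15). λ = (15 - 12)/(20 - 18) ≡ 3/2 mod 43. 2⁻¹ ≡ 22 (mod 43), so λ ≡ 23.
  x = λ² - 18 - 20 = 529 - 38 ≡ 18; y = λ·(18 - 18) - 12 ≡ 31. → (18, 31)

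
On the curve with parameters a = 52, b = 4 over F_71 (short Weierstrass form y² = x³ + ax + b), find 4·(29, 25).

(66, 20)

Write Q = (29, 25).
Double-and-add on 4 = (100)₂. Start with Q = (29, 25) for the leading 1-bit.
double: tangent at (29, 25): λ = (3·29² + 52)/(2·25) ≡ 19/50. 50⁻¹ ≡ 27 (mod 71), so λ ≡ 19·27 ≡ 16.
  x = λ² - 29 - 29 = 256 - 58 ≡ 56; y = λ·(29 - 56) - 25 ≡ 40. → (56, 40)
double: tangent at (56, 40): λ = (3·56² + 52)/(2·40) ≡ 17/9. 9⁻¹ ≡ 8 (mod 71), so λ ≡ 17·8 ≡ 65.
  x = λ² - 56 - 56 = 4225 - 112 ≡ 66; y = λ·(56 - 66) - 40 ≡ 20. → (66, 20)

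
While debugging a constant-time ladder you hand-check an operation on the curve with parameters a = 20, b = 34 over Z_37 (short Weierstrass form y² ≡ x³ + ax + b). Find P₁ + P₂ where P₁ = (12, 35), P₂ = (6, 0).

(15, 3)

(12, 35) + (6, 0). λ = (0 - 35)/(6 - 12) ≡ 2/31 mod 37. 31⁻¹ ≡ 6 (mod 37) since 31·6 = 186 ≡ 1, so λ ≡ 12.
  x = λ² - 12 - 6 = 144 - 18 ≡ 15; y = λ·(12 - 15) - 35 ≡ 3. → (15, 3)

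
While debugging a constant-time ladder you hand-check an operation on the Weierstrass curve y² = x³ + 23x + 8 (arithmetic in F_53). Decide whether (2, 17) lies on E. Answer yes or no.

no

y² = 17² ≡ 24; x³ + 23x + 8 = 62 ≡ 9 (mod 53). 24 ≠ 9.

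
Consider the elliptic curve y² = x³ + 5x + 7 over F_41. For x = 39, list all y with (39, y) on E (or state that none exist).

x³ + 5x + 7 = 59521 ≡ 30 (mod 41).
30 is a non-residue mod 41; no y exists.

none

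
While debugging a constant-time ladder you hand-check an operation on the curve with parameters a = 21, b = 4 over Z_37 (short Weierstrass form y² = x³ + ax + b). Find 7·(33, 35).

(19, 11)

Write G = (33, 35).
Repeated addition: build up to 7G.
2G: tangent at (33, 35): λ = (3·33² + 21)/(2·35) ≡ 32/33. 33⁻¹ ≡ 9 (mod 37) since 33·9 = 297 ≡ 1, so λ ≡ 32·9 ≡ 29.
  x = λ² - 33 - 33 = 841 - 66 ≡ 35; y = λ·(33 - 35) - 35 ≡ 18. → (35, 18)
3G: (35, 18) + (33, 35). λ = (35 - 18)/(33 - 35) ≡ 17/35 mod 37. 35⁻¹ ≡ 18 (mod 37), so λ ≡ 10.
  x = λ² - 35 - 33 = 100 - 68 ≡ 32; y = λ·(35 - 32) - 18 ≡ 12. → (32, 12)
4G: (32, 12) + (33, 35). λ = (35 - 12)/(33 - 32) ≡ 23/1 mod 37. 1⁻¹ ≡ 1 (mod 37), so λ ≡ 23.
  x = λ² - 32 - 33 = 529 - 65 ≡ 20; y = λ·(32 - 20) - 12 ≡ 5. → (20, 5)
5G: (20, 5) + (33, 35). λ = (35 - 5)/(33 - 20) ≡ 30/13 mod 37. 13⁻¹ ≡ 20 (mod 37) since 13·20 = 260 ≡ 1, so λ ≡ 8.
  x = λ² - 20 - 33 = 64 - 53 ≡ 11; y = λ·(20 - 11) - 5 ≡ 30. → (11, 30)
6G: (11, 30) + (33, 35). λ = (35 - 30)/(33 - 11) ≡ 5/22 mod 37. 22⁻¹ ≡ 32 (mod 37) since 22·32 = 704 ≡ 1, so λ ≡ 12.
  x = λ² - 11 - 33 = 144 - 44 ≡ 26; y = λ·(11 - 26) - 30 ≡ 12. → (26, 12)
7G: (26, 12) + (33, 35). λ = (35 - 12)/(33 - 26) ≡ 23/7 mod 37. 7⁻¹ ≡ 16 (mod 37), so λ ≡ 35.
  x = λ² - 26 - 33 = 1225 - 59 ≡ 19; y = λ·(26 - 19) - 12 ≡ 11. → (19, 11)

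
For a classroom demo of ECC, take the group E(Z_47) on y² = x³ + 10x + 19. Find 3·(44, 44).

Write G = (44, 44).
Repeated addition: build up to 3G.
2G: tangent at (44, 44): λ = (3·44² + 10)/(2·44) ≡ 37/41. 41⁻¹ ≡ 39 (mod 47) since 41·39 = 1599 ≡ 1, so λ ≡ 37·39 ≡ 33.
  x = λ² - 44 - 44 = 1089 - 88 ≡ 14; y = λ·(44 - 14) - 44 ≡ 6. → (14, 6)
3G: (14, 6) + (44, 44). λ = (44 - 6)/(44 - 14) ≡ 38/30 mod 47. 30⁻¹ ≡ 11 (mod 47), so λ ≡ 42.
  x = λ² - 14 - 44 = 1764 - 58 ≡ 14; y = λ·(14 - 14) - 6 ≡ 41. → (14, 41)

(14, 41)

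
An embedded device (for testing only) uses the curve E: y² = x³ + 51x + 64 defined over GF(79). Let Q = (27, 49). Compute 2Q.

tangent at (27, 49): λ = (3·27² + 51)/(2·49) ≡ 26/19. 19⁻¹ ≡ 25 (mod 79) since 19·25 = 475 ≡ 1, so λ ≡ 26·25 ≡ 18.
  x = λ² - 27 - 27 = 324 - 54 ≡ 33; y = λ·(27 - 33) - 49 ≡ 1. → (33, 1)

(33, 1)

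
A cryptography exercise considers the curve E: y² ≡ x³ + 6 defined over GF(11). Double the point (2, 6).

tangent at (2, 6): λ = (3·2² + 0)/(2·6) ≡ 1/1. 1⁻¹ ≡ 1 (mod 11), so λ ≡ 1·1 ≡ 1.
  x = λ² - 2 - 2 = 1 - 4 ≡ 8; y = λ·(2 - 8) - 6 ≡ 10. → (8, 10)

(8, 10)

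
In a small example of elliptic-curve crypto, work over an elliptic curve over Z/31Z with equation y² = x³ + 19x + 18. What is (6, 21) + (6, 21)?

(16, 27)

tangent at (6, 21): λ = (3·6² + 19)/(2·21) ≡ 3/11. 11⁻¹ ≡ 17 (mod 31) since 11·17 = 187 ≡ 1, so λ ≡ 3·17 ≡ 20.
  x = λ² - 6 - 6 = 400 - 12 ≡ 16; y = λ·(6 - 16) - 21 ≡ 27. → (16, 27)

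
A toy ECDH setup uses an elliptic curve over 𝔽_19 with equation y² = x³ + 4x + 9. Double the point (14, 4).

tangent at (14, 4): λ = (3·14² + 4)/(2·4) ≡ 3/8. 8⁻¹ ≡ 12 (mod 19), so λ ≡ 3·12 ≡ 17.
  x = λ² - 14 - 14 = 289 - 28 ≡ 14; y = λ·(14 - 14) - 4 ≡ 15. → (14, 15)

(14, 15)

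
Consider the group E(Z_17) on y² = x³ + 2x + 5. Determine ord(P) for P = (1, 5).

2P: tangent at (1, 5): λ = (3·1² + 2)/(2·5) ≡ 5/10. 10⁻¹ ≡ 12 (mod 17) since 10·12 = 120 ≡ 1, so λ ≡ 5·12 ≡ 9.
  x = λ² - 1 - 1 = 81 - 2 ≡ 11; y = λ·(1 - 11) - 5 ≡ 7. → (11, 7)
3P: (11, 7) + (1, 5). λ = (5 - 7)/(1 - 11) ≡ 15/7 mod 17. 7⁻¹ ≡ 5 (mod 17), so λ ≡ 7.
  x = λ² - 11 - 1 = 49 - 12 ≡ 3; y = λ·(11 - 3) - 7 ≡ 15. → (3, 15)
4P: (3, 15) + (1, 5). λ = (5 - 15)/(1 - 3) ≡ 7/15 mod 17. 15⁻¹ ≡ 8 (mod 17), so λ ≡ 5.
  x = λ² - 3 - 1 = 25 - 4 ≡ 4; y = λ·(3 - 4) - 15 ≡ 14. → (4, 14)
5P: (4, 14) + (1, 5). λ = (5 - 14)/(1 - 4) ≡ 8/14 mod 17. 14⁻¹ ≡ 11 (mod 17), so λ ≡ 3.
  x = λ² - 4 - 1 = 9 - 5 ≡ 4; y = λ·(4 - 4) - 14 ≡ 3. → (4, 3)
6P: (4, 3) + (1, 5). λ = (5 - 3)/(1 - 4) ≡ 2/14 mod 17. 14⁻¹ ≡ 11 (mod 17) since 14·11 = 154 ≡ 1, so λ ≡ 5.
  x = λ² - 4 - 1 = 25 - 5 ≡ 3; y = λ·(4 - 3) - 3 ≡ 2. → (3, 2)
7P: (3, 2) + (1, 5). λ = (5 - 2)/(1 - 3) ≡ 3/15 mod 17. 15⁻¹ ≡ 8 (mod 17) since 15·8 = 120 ≡ 1, so λ ≡ 7.
  x = λ² - 3 - 1 = 49 - 4 ≡ 11; y = λ·(3 - 11) - 2 ≡ 10. → (11, 10)
8P: (11, 10) + (1, 5). λ = (5 - 10)/(1 - 11) ≡ 12/7 mod 17. 7⁻¹ ≡ 5 (mod 17), so λ ≡ 9.
  x = λ² - 11 - 1 = 81 - 12 ≡ 1; y = λ·(11 - 1) - 10 ≡ 12. → (1, 12)
9P: (1, 12) + (1, 5): same x and y₁ ≡ -y₂, so the sum is the point at infinity.
9P = the point at infinity, so the order is 9.

9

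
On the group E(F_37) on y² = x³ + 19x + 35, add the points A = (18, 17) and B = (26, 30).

(18, 17) + (26, 30). λ = (30 - 17)/(26 - 18) ≡ 13/8 mod 37. 8⁻¹ ≡ 14 (mod 37) since 8·14 = 112 ≡ 1, so λ ≡ 34.
  x = λ² - 18 - 26 = 1156 - 44 ≡ 2; y = λ·(18 - 2) - 17 ≡ 9. → (2, 9)

(2, 9)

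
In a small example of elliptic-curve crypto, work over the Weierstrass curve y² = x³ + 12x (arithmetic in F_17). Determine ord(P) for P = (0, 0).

2P: (0, 0) + (0, 0): same x and y₁ ≡ -y₂, so the sum is O.
2P = O, so the order is 2.

2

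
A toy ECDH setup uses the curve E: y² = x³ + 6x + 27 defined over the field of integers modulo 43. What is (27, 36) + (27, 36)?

tangent at (27, 36): λ = (3·27² + 6)/(2·36) ≡ 0/29. 29⁻¹ ≡ 3 (mod 43), so λ ≡ 0·3 ≡ 0.
  x = λ² - 27 - 27 = 0 - 54 ≡ 32; y = λ·(27 - 32) - 36 ≡ 7. → (32, 7)

(32, 7)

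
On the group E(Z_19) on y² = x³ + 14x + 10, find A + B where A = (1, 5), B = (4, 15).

(1, 5) + (4, 15). λ = (15 - 5)/(4 - 1) ≡ 10/3 mod 19. 3⁻¹ ≡ 13 (mod 19), so λ ≡ 16.
  x = λ² - 1 - 4 = 256 - 5 ≡ 4; y = λ·(1 - 4) - 5 ≡ 4. → (4, 4)

(4, 4)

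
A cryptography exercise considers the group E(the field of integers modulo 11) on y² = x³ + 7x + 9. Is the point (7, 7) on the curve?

y² = 7² ≡ 5; x³ + 7x + 9 = 401 ≡ 5 (mod 11). 5 = 5.

yes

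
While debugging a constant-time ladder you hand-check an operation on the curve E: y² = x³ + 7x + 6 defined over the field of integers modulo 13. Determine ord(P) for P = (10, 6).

11

2P: tangent at (10, 6): λ = (3·10² + 7)/(2·6) ≡ 8/12. 12⁻¹ ≡ 12 (mod 13) since 12·12 = 144 ≡ 1, so λ ≡ 8·12 ≡ 5.
  x = λ² - 10 - 10 = 25 - 20 ≡ 5; y = λ·(10 - 5) - 6 ≡ 6. → (5, 6)
3P: (5, 6) + (10, 6). λ = (6 - 6)/(10 - 5) ≡ 0/5 mod 13. 5⁻¹ ≡ 8 (mod 13), so λ ≡ 0.
  x = λ² - 5 - 10 = 0 - 15 ≡ 11; y = λ·(5 - 11) - 6 ≡ 7. → (11, 7)
4P: (11, 7) + (10, 6). λ = (6 - 7)/(10 - 11) ≡ 12/12 mod 13. 12⁻¹ ≡ 12 (mod 13), so λ ≡ 1.
  x = λ² - 11 - 10 = 1 - 21 ≡ 6; y = λ·(11 - 6) - 7 ≡ 11. → (6, 11)
5P: (6, 11) + (10, 6). λ = (6 - 11)/(10 - 6) ≡ 8/4 mod 13. 4⁻¹ ≡ 10 (mod 13), so λ ≡ 2.
  x = λ² - 6 - 10 = 4 - 16 ≡ 1; y = λ·(6 - 1) - 11 ≡ 12. → (1, 12)
6P: (1, 12) + (10, 6). λ = (6 - 12)/(10 - 1) ≡ 7/9 mod 13. 9⁻¹ ≡ 3 (mod 13), so λ ≡ 8.
  x = λ² - 1 - 10 = 64 - 11 ≡ 1; y = λ·(1 - 1) - 12 ≡ 1. → (1, 1)
7P: (1, 1) + (10, 6). λ = (6 - 1)/(10 - 1) ≡ 5/9 mod 13. 9⁻¹ ≡ 3 (mod 13) since 9·3 = 27 ≡ 1, so λ ≡ 2.
  x = λ² - 1 - 10 = 4 - 11 ≡ 6; y = λ·(1 - 6) - 1 ≡ 2. → (6, 2)
8P: (6, 2) + (10, 6). λ = (6 - 2)/(10 - 6) ≡ 4/4 mod 13. 4⁻¹ ≡ 10 (mod 13), so λ ≡ 1.
  x = λ² - 6 - 10 = 1 - 16 ≡ 11; y = λ·(6 - 11) - 2 ≡ 6. → (11, 6)
9P: (11, 6) + (10, 6). λ = (6 - 6)/(10 - 11) ≡ 0/12 mod 13. 12⁻¹ ≡ 12 (mod 13), so λ ≡ 0.
  x = λ² - 11 - 10 = 0 - 21 ≡ 5; y = λ·(11 - 5) - 6 ≡ 7. → (5, 7)
10P: (5, 7) + (10, 6). λ = (6 - 7)/(10 - 5) ≡ 12/5 mod 13. 5⁻¹ ≡ 8 (mod 13) since 5·8 = 40 ≡ 1, so λ ≡ 5.
  x = λ² - 5 - 10 = 25 - 15 ≡ 10; y = λ·(5 - 10) - 7 ≡ 7. → (10, 7)
11P: (10, 7) + (10, 6): same x and y₁ ≡ -y₂, so the sum is 𝒪.
11P = 𝒪, so the order is 11.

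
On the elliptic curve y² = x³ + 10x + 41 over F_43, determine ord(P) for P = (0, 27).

2P: tangent at (0, 27): λ = (3·0² + 10)/(2·27) ≡ 10/11. 11⁻¹ ≡ 4 (mod 43) since 11·4 = 44 ≡ 1, so λ ≡ 10·4 ≡ 40.
  x = λ² - 0 - 0 = 1600 - 0 ≡ 9; y = λ·(0 - 9) - 27 ≡ 0. → (9, 0)
3P: (9, 0) + (0, 27). λ = (27 - 0)/(0 - 9) ≡ 27/34 mod 43. 34⁻¹ ≡ 19 (mod 43), so λ ≡ 40.
  x = λ² - 9 - 0 = 1600 - 9 ≡ 0; y = λ·(9 - 0) - 0 ≡ 16. → (0, 16)
4P: (0, 16) + (0, 27): same x and y₁ ≡ -y₂, so the sum is 𝒪.
4P = 𝒪, so the order is 4.

4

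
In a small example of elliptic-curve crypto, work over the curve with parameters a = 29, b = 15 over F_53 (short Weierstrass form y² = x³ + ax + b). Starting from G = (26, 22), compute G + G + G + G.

Repeated addition: build up to 4G.
2G: tangent at (26, 22): λ = (3·26² + 29)/(2·22) ≡ 43/44. 44⁻¹ ≡ 47 (mod 53), so λ ≡ 43·47 ≡ 7.
  x = λ² - 26 - 26 = 49 - 52 ≡ 50; y = λ·(26 - 50) - 22 ≡ 22. → (50, 22)
3G: (50, 22) + (26, 22). λ = (22 - 22)/(26 - 50) ≡ 0/29 mod 53. 29⁻¹ ≡ 11 (mod 53), so λ ≡ 0.
  x = λ² - 50 - 26 = 0 - 76 ≡ 30; y = λ·(50 - 30) - 22 ≡ 31. → (30, 31)
4G: (30, 31) + (26, 22). λ = (22 - 31)/(26 - 30) ≡ 44/49 mod 53. 49⁻¹ ≡ 13 (mod 53), so λ ≡ 42.
  x = λ² - 30 - 26 = 1764 - 56 ≡ 12; y = λ·(30 - 12) - 31 ≡ 36. → (12, 36)

(12, 36)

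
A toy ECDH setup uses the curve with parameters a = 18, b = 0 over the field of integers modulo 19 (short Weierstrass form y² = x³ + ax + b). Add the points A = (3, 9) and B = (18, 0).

(9, 6)

(3, 9) + (18, 0). λ = (0 - 9)/(18 - 3) ≡ 10/15 mod 19. 15⁻¹ ≡ 14 (mod 19), so λ ≡ 7.
  x = λ² - 3 - 18 = 49 - 21 ≡ 9; y = λ·(3 - 9) - 9 ≡ 6. → (9, 6)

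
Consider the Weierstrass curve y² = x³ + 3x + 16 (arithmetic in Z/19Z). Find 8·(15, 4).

Write G = (15, 4).
Double-and-add on 8 = (1000)₂. Start with G = (15, 4) for the leading 1-bit.
double: tangent at (15, 4): λ = (3·15² + 3)/(2·4) ≡ 13/8. 8⁻¹ ≡ 12 (mod 19) since 8·12 = 96 ≡ 1, so λ ≡ 13·12 ≡ 4.
  x = λ² - 15 - 15 = 16 - 30 ≡ 5; y = λ·(15 - 5) - 4 ≡ 17. → (5, 17)
double: tangent at (5, 17): λ = (3·5² + 3)/(2·17) ≡ 2/15. 15⁻¹ ≡ 14 (mod 19), so λ ≡ 2·14 ≡ 9.
  x = λ² - 5 - 5 = 81 - 10 ≡ 14; y = λ·(5 - 14) - 17 ≡ 16. → (14, 16)
double: tangent at (14, 16): λ = (3·14² + 3)/(2·16) ≡ 2/13. 13⁻¹ ≡ 3 (mod 19), so λ ≡ 2·3 ≡ 6.
  x = λ² - 14 - 14 = 36 - 28 ≡ 8; y = λ·(14 - 8) - 16 ≡ 1. → (8, 1)

(8, 1)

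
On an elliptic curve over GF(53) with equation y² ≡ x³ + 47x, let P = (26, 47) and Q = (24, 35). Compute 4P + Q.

First 4P:
Repeated addition: build up to 4P.
2P: tangent at (26, 47): λ = (3·26² + 47)/(2·47) ≡ 8/41. 41⁻¹ ≡ 22 (mod 53), so λ ≡ 8·22 ≡ 17.
  x = λ² - 26 - 26 = 289 - 52 ≡ 25; y = λ·(26 - 25) - 47 ≡ 23. → (25, 23)
3P: (25, 23) + (26, 47). λ = (47 - 23)/(26 - 25) ≡ 24/1 mod 53. 1⁻¹ ≡ 1 (mod 53), so λ ≡ 24.
  x = λ² - 25 - 26 = 576 - 51 ≡ 48; y = λ·(25 - 48) - 23 ≡ 8. → (48, 8)
4P: (48, 8) + (26, 47). λ = (47 - 8)/(26 - 48) ≡ 39/31 mod 53. 31⁻¹ ≡ 12 (mod 53) since 31·12 = 372 ≡ 1, so λ ≡ 44.
  x = λ² - 48 - 26 = 1936 - 74 ≡ 7; y = λ·(48 - 7) - 8 ≡ 47. → (7, 47)
4P = (7, 47).
Finally 4P + Q:
(7, 47) + (24, 35). λ = (35 - 47)/(24 - 7) ≡ 41/17 mod 53. 17⁻¹ ≡ 25 (mod 53), so λ ≡ 18.
  x = λ² - 7 - 24 = 324 - 31 ≡ 28; y = λ·(7 - 28) - 47 ≡ 52. → (28, 52)

(28, 52)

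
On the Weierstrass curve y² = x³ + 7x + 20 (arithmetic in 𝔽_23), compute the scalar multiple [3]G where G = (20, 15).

Repeated addition: build up to 3G.
2G: tangent at (20, 15): λ = (3·20² + 7)/(2·15) ≡ 11/7. 7⁻¹ ≡ 10 (mod 23) since 7·10 = 70 ≡ 1, so λ ≡ 11·10 ≡ 18.
  x = λ² - 20 - 20 = 324 - 40 ≡ 8; y = λ·(20 - 8) - 15 ≡ 17. → (8, 17)
3G: (8, 17) + (20, 15). λ = (15 - 17)/(20 - 8) ≡ 21/12 mod 23. 12⁻¹ ≡ 2 (mod 23) since 12·2 = 24 ≡ 1, so λ ≡ 19.
  x = λ² - 8 - 20 = 361 - 28 ≡ 11; y = λ·(8 - 11) - 17 ≡ 18. → (11, 18)

(11, 18)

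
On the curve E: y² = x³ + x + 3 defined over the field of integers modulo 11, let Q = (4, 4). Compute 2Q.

(7, 1)

tangent at (4, 4): λ = (3·4² + 1)/(2·4) ≡ 5/8. 8⁻¹ ≡ 7 (mod 11) since 8·7 = 56 ≡ 1, so λ ≡ 5·7 ≡ 2.
  x = λ² - 4 - 4 = 4 - 8 ≡ 7; y = λ·(4 - 7) - 4 ≡ 1. → (7, 1)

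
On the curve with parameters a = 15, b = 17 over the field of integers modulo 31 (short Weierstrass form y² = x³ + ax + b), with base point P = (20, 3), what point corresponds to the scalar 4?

Double-and-add on 4 = (100)₂. Start with P = (20, 3) for the leading 1-bit.
double: tangent at (20, 3): λ = (3·20² + 15)/(2·3) ≡ 6/6. 6⁻¹ ≡ 26 (mod 31) since 6·26 = 156 ≡ 1, so λ ≡ 6·26 ≡ 1.
  x = λ² - 20 - 20 = 1 - 40 ≡ 23; y = λ·(20 - 23) - 3 ≡ 25. → (23, 25)
double: tangent at (23, 25): λ = (3·23² + 15)/(2·25) ≡ 21/19. 19⁻¹ ≡ 18 (mod 31), so λ ≡ 21·18 ≡ 6.
  x = λ² - 23 - 23 = 36 - 46 ≡ 21; y = λ·(23 - 21) - 25 ≡ 18. → (21, 18)

(21, 18)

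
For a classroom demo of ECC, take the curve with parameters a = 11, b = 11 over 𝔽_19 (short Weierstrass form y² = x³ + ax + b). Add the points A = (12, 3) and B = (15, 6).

(12, 3) + (15, 6). λ = (6 - 3)/(15 - 12) ≡ 3/3 mod 19. 3⁻¹ ≡ 13 (mod 19) since 3·13 = 39 ≡ 1, so λ ≡ 1.
  x = λ² - 12 - 15 = 1 - 27 ≡ 12; y = λ·(12 - 12) - 3 ≡ 16. → (12, 16)

(12, 16)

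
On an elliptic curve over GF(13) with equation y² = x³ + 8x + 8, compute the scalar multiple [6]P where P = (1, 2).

(7, 2)

Repeated addition: build up to 6P.
2P: tangent at (1, 2): λ = (3·1² + 8)/(2·2) ≡ 11/4. 4⁻¹ ≡ 10 (mod 13) since 4·10 = 40 ≡ 1, so λ ≡ 11·10 ≡ 6.
  x = λ² - 1 - 1 = 36 - 2 ≡ 8; y = λ·(1 - 8) - 2 ≡ 8. → (8, 8)
3P: (8, 8) + (1, 2). λ = (2 - 8)/(1 - 8) ≡ 7/6 mod 13. 6⁻¹ ≡ 11 (mod 13), so λ ≡ 12.
  x = λ² - 8 - 1 = 144 - 9 ≡ 5; y = λ·(8 - 5) - 8 ≡ 2. → (5, 2)
4P: (5, 2) + (1, 2). λ = (2 - 2)/(1 - 5) ≡ 0/9 mod 13. 9⁻¹ ≡ 3 (mod 13) since 9·3 = 27 ≡ 1, so λ ≡ 0.
  x = λ² - 5 - 1 = 0 - 6 ≡ 7; y = λ·(5 - 7) - 2 ≡ 11. → (7, 11)
5P: (7, 11) + (1, 2). λ = (2 - 11)/(1 - 7) ≡ 4/7 mod 13. 7⁻¹ ≡ 2 (mod 13) since 7·2 = 14 ≡ 1, so λ ≡ 8.
  x = λ² - 7 - 1 = 64 - 8 ≡ 4; y = λ·(7 - 4) - 11 ≡ 0. → (4, 0)
6P: (4, 0) + (1, 2). λ = (2 - 0)/(1 - 4) ≡ 2/10 mod 13. 10⁻¹ ≡ 4 (mod 13), so λ ≡ 8.
  x = λ² - 4 - 1 = 64 - 5 ≡ 7; y = λ·(4 - 7) - 0 ≡ 2. → (7, 2)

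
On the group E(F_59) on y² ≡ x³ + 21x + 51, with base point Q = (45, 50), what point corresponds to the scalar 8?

Repeated addition: build up to 8Q.
2Q: tangent at (45, 50): λ = (3·45² + 21)/(2·50) ≡ 19/41. 41⁻¹ ≡ 36 (mod 59) since 41·36 = 1476 ≡ 1, so λ ≡ 19·36 ≡ 35.
  x = λ² - 45 - 45 = 1225 - 90 ≡ 14; y = λ·(45 - 14) - 50 ≡ 32. → (14, 32)
3Q: (14, 32) + (45, 50). λ = (50 - 32)/(45 - 14) ≡ 18/31 mod 59. 31⁻¹ ≡ 40 (mod 59) since 31·40 = 1240 ≡ 1, so λ ≡ 12.
  x = λ² - 14 - 45 = 144 - 59 ≡ 26; y = λ·(14 - 26) - 32 ≡ 1. → (26, 1)
4Q: (26, 1) + (45, 50). λ = (50 - 1)/(45 - 26) ≡ 49/19 mod 59. 19⁻¹ ≡ 28 (mod 59) since 19·28 = 532 ≡ 1, so λ ≡ 15.
  x = λ² - 26 - 45 = 225 - 71 ≡ 36; y = λ·(26 - 36) - 1 ≡ 26. → (36, 26)
5Q: (36, 26) + (45, 50). λ = (50 - 26)/(45 - 36) ≡ 24/9 mod 59. 9⁻¹ ≡ 46 (mod 59), so λ ≡ 42.
  x = λ² - 36 - 45 = 1764 - 81 ≡ 31; y = λ·(36 - 31) - 26 ≡ 7. → (31, 7)
6Q: (31, 7) + (45, 50). λ = (50 - 7)/(45 - 31) ≡ 43/14 mod 59. 14⁻¹ ≡ 38 (mod 59), so λ ≡ 41.
  x = λ² - 31 - 45 = 1681 - 76 ≡ 12; y = λ·(31 - 12) - 7 ≡ 5. → (12, 5)
7Q: (12, 5) + (45, 50). λ = (50 - 5)/(45 - 12) ≡ 45/33 mod 59. 33⁻¹ ≡ 34 (mod 59) since 33·34 = 1122 ≡ 1, so λ ≡ 55.
  x = λ² - 12 - 45 = 3025 - 57 ≡ 18; y = λ·(12 - 18) - 5 ≡ 19. → (18, 19)
8Q: (18, 19) + (45, 50). λ = (50 - 19)/(45 - 18) ≡ 31/27 mod 59. 27⁻¹ ≡ 35 (mod 59) since 27·35 = 945 ≡ 1, so λ ≡ 23.
  x = λ² - 18 - 45 = 529 - 63 ≡ 53; y = λ·(18 - 53) - 19 ≡ 2. → (53, 2)

(53, 2)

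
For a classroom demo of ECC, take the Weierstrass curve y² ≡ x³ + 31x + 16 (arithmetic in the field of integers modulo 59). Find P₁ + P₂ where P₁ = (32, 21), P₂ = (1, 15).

(32, 21) + (1, 15). λ = (15 - 21)/(1 - 32) ≡ 53/28 mod 59. 28⁻¹ ≡ 19 (mod 59) since 28·19 = 532 ≡ 1, so λ ≡ 4.
  x = λ² - 32 - 1 = 16 - 33 ≡ 42; y = λ·(32 - 42) - 21 ≡ 57. → (42, 57)

(42, 57)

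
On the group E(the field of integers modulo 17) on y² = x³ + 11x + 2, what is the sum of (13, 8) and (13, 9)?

O

The two points share x = 13 and their y-coordinates satisfy 8 + 9 ≡ 0 (mod 17), so they are inverses. Their sum is ∞.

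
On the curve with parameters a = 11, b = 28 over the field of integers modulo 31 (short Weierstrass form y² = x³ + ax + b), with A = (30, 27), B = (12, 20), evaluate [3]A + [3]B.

First 3A:
Repeated addition: build up to 3A.
2A: tangent at (30, 27): λ = (3·30² + 11)/(2·27) ≡ 14/23. 23⁻¹ ≡ 27 (mod 31), so λ ≡ 14·27 ≡ 6.
  x = λ² - 30 - 30 = 36 - 60 ≡ 7; y = λ·(30 - 7) - 27 ≡ 18. → (7, 18)
3A: (7, 18) + (30, 27). λ = (27 - 18)/(30 - 7) ≡ 9/23 mod 31. 23⁻¹ ≡ 27 (mod 31), so λ ≡ 26.
  x = λ² - 7 - 30 = 676 - 37 ≡ 19; y = λ·(7 - 19) - 18 ≡ 11. → (19, 11)
3A = (19, 11).
Next 3B:
Repeated addition: build up to 3B.
2B: tangent at (12, 20): λ = (3·12² + 11)/(2·20) ≡ 9/9. 9⁻¹ ≡ 7 (mod 31), so λ ≡ 9·7 ≡ 1.
  x = λ² - 12 - 12 = 1 - 24 ≡ 8; y = λ·(12 - 8) - 20 ≡ 15. → (8, 15)
3B: (8, 15) + (12, 20). λ = (20 - 15)/(12 - 8) ≡ 5/4 mod 31. 4⁻¹ ≡ 8 (mod 31), so λ ≡ 9.
  x = λ² - 8 - 12 = 81 - 20 ≡ 30; y = λ·(8 - 30) - 15 ≡ 4. → (30, 4)
3B = (30, 4).
Finally 3A + 3B:
(19, 11) + (30, 4). λ = (4 - 11)/(30 - 19) ≡ 24/11 mod 31. 11⁻¹ ≡ 17 (mod 31) since 11·17 = 187 ≡ 1, so λ ≡ 5.
  x = λ² - 19 - 30 = 25 - 49 ≡ 7; y = λ·(19 - 7) - 11 ≡ 18. → (7, 18)

(7, 18)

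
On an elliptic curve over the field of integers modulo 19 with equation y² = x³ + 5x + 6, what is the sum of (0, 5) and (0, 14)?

O

The two points share x = 0 and their y-coordinates satisfy 5 + 14 ≡ 0 (mod 19), so they are inverses. Their sum is ∞.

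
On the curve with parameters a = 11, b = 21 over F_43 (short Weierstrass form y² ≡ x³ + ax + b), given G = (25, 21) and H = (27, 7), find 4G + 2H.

First 4G:
Repeated addition: build up to 4G.
2G: tangent at (25, 21): λ = (3·25² + 11)/(2·21) ≡ 37/42. 42⁻¹ ≡ 42 (mod 43) since 42·42 = 1764 ≡ 1, so λ ≡ 37·42 ≡ 6.
  x = λ² - 25 - 25 = 36 - 50 ≡ 29; y = λ·(25 - 29) - 21 ≡ 41. → (29, 41)
3G: (29, 41) + (25, 21). λ = (21 - 41)/(25 - 29) ≡ 23/39 mod 43. 39⁻¹ ≡ 32 (mod 43), so λ ≡ 5.
  x = λ² - 29 - 25 = 25 - 54 ≡ 14; y = λ·(29 - 14) - 41 ≡ 34. → (14, 34)
4G: (14, 34) + (25, 21). λ = (21 - 34)/(25 - 14) ≡ 30/11 mod 43. 11⁻¹ ≡ 4 (mod 43) since 11·4 = 44 ≡ 1, so λ ≡ 34.
  x = λ² - 14 - 25 = 1156 - 39 ≡ 42; y = λ·(14 - 42) - 34 ≡ 3. → (42, 3)
4G = (42, 3).
Next 2H:
Repeated addition: build up to 2H.
2H: tangent at (27, 7): λ = (3·27² + 11)/(2·7) ≡ 5/14. 14⁻¹ ≡ 40 (mod 43), so λ ≡ 5·40 ≡ 28.
  x = λ² - 27 - 27 = 784 - 54 ≡ 42; y = λ·(27 - 42) - 7 ≡ 3. → (42, 3)
2H = (42, 3).
Finally 4G + 2H:
tangent at (42, 3): λ = (3·42² + 11)/(2·3) ≡ 14/6. 6⁻¹ ≡ 36 (mod 43) since 6·36 = 216 ≡ 1, so λ ≡ 14·36 ≡ 31.
  x = λ² - 42 - 42 = 961 - 84 ≡ 17; y = λ·(42 - 17) - 3 ≡ 41. → (17, 41)

(17, 41)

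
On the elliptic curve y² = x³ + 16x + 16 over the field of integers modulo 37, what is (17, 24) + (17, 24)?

(24, 33)

tangent at (17, 24): λ = (3·17² + 16)/(2·24) ≡ 32/11. 11⁻¹ ≡ 27 (mod 37), so λ ≡ 32·27 ≡ 13.
  x = λ² - 17 - 17 = 169 - 34 ≡ 24; y = λ·(17 - 24) - 24 ≡ 33. → (24, 33)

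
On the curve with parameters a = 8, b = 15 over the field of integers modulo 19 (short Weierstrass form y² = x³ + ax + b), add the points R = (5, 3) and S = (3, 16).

(5, 3) + (3, 16). λ = (16 - 3)/(3 - 5) ≡ 13/17 mod 19. 17⁻¹ ≡ 9 (mod 19), so λ ≡ 3.
  x = λ² - 5 - 3 = 9 - 8 ≡ 1; y = λ·(5 - 1) - 3 ≡ 9. → (1, 9)

(1, 9)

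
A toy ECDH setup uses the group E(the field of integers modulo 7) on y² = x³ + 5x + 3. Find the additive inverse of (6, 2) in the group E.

-(6, 2) = (6, -2 mod 7) = (6, 5).

(6, 5)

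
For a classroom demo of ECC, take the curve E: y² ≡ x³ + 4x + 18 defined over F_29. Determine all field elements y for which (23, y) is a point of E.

x³ + 4x + 18 = 12277 ≡ 10 (mod 29).
10 is a non-residue mod 29; no y exists.

none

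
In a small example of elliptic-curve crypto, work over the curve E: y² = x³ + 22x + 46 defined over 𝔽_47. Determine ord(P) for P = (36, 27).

12

2P: tangent at (36, 27): λ = (3·36² + 22)/(2·27) ≡ 9/7. 7⁻¹ ≡ 27 (mod 47), so λ ≡ 9·27 ≡ 8.
  x = λ² - 36 - 36 = 64 - 72 ≡ 39; y = λ·(36 - 39) - 27 ≡ 43. → (39, 43)
3P: (39, 43) + (36, 27). λ = (27 - 43)/(36 - 39) ≡ 31/44 mod 47. 44⁻¹ ≡ 31 (mod 47) since 44·31 = 1364 ≡ 1, so λ ≡ 21.
  x = λ² - 39 - 36 = 441 - 75 ≡ 37; y = λ·(39 - 37) - 43 ≡ 46. → (37, 46)
4P: (37, 46) + (36, 27). λ = (27 - 46)/(36 - 37) ≡ 28/46 mod 47. 46⁻¹ ≡ 46 (mod 47) since 46·46 = 2116 ≡ 1, so λ ≡ 19.
  x = λ² - 37 - 36 = 361 - 73 ≡ 6; y = λ·(37 - 6) - 46 ≡ 26. → (6, 26)
5P: (6, 26) + (36, 27). λ = (27 - 26)/(36 - 6) ≡ 1/30 mod 47. 30⁻¹ ≡ 11 (mod 47) since 30·11 = 330 ≡ 1, so λ ≡ 11.
  x = λ² - 6 - 36 = 121 - 42 ≡ 32; y = λ·(6 - 32) - 26 ≡ 17. → (32, 17)
6P: (32, 17) + (36, 27). λ = (27 - 17)/(36 - 32) ≡ 10/4 mod 47. 4⁻¹ ≡ 12 (mod 47), so λ ≡ 26.
  x = λ² - 32 - 36 = 676 - 68 ≡ 44; y = λ·(32 - 44) - 17 ≡ 0. → (44, 0)
7P: (44, 0) + (36, 27). λ = (27 - 0)/(36 - 44) ≡ 27/39 mod 47. 39⁻¹ ≡ 41 (mod 47) since 39·41 = 1599 ≡ 1, so λ ≡ 26.
  x = λ² - 44 - 36 = 676 - 80 ≡ 32; y = λ·(44 - 32) - 0 ≡ 30. → (32, 30)
8P: (32, 30) + (36, 27). λ = (27 - 30)/(36 - 32) ≡ 44/4 mod 47. 4⁻¹ ≡ 12 (mod 47) since 4·12 = 48 ≡ 1, so λ ≡ 11.
  x = λ² - 32 - 36 = 121 - 68 ≡ 6; y = λ·(32 - 6) - 30 ≡ 21. → (6, 21)
9P: (6, 21) + (36, 27). λ = (27 - 21)/(36 - 6) ≡ 6/30 mod 47. 30⁻¹ ≡ 11 (mod 47), so λ ≡ 19.
  x = λ² - 6 - 36 = 361 - 42 ≡ 37; y = λ·(6 - 37) - 21 ≡ 1. → (37, 1)
10P: (37, 1) + (36, 27). λ = (27 - 1)/(36 - 37) ≡ 26/46 mod 47. 46⁻¹ ≡ 46 (mod 47), so λ ≡ 21.
  x = λ² - 37 - 36 = 441 - 73 ≡ 39; y = λ·(37 - 39) - 1 ≡ 4. → (39, 4)
11P: (39, 4) + (36, 27). λ = (27 - 4)/(36 - 39) ≡ 23/44 mod 47. 44⁻¹ ≡ 31 (mod 47), so λ ≡ 8.
  x = λ² - 39 - 36 = 64 - 75 ≡ 36; y = λ·(39 - 36) - 4 ≡ 20. → (36, 20)
12P: (36, 20) + (36, 27): same x and y₁ ≡ -y₂, so the sum is ∞.
12P = ∞, so the order is 12.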